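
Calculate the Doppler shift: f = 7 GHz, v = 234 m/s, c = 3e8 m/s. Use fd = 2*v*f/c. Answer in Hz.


fd = 2 * 234 * 7000000000.0 / 3e8 = 10920.0 Hz

10920.0 Hz


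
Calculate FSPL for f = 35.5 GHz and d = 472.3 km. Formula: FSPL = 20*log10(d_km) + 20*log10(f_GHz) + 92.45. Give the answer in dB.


20*log10(472.3) = 53.48
20*log10(35.5) = 31.0
FSPL = 176.9 dB

176.9 dB


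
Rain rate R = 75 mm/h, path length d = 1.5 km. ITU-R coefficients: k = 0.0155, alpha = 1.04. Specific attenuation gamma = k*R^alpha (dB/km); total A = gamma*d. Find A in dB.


gamma = 0.0155 * 75^1.04 = 1.381642 dB/km
A = 1.381642 * 1.5 = 2.07 dB

2.07 dB


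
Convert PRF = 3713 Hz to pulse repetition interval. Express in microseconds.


PRI = 1/3713 = 0.000269324 s = 269.3 us

269.3 us


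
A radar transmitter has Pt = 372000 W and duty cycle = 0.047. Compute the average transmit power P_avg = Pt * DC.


P_avg = 372000 * 0.047 = 17484.0 W

17484.0 W


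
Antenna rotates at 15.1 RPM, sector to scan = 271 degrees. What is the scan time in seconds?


t = 271 / (15.1 * 360) * 60 = 2.99 s

2.99 s


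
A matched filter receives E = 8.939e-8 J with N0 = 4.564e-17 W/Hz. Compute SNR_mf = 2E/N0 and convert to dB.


SNR_lin = 2 * 8.939e-8 / 4.564e-17 = 3.917e9
SNR_dB = 10*log10(3.917e9) = 95.9 dB

95.9 dB


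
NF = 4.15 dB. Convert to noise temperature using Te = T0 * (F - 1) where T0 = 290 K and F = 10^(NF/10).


NF_lin = 10^(4.15/10) = 2.60016
Te = 290 * (2.60016 - 1) = 464.0 K

464.0 K


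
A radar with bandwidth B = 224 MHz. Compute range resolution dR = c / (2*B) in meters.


dR = 3e8 / (2 * 224000000.0) = 0.67 m

0.67 m


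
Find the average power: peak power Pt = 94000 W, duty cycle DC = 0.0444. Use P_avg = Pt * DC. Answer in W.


P_avg = 94000 * 0.0444 = 4173.6 W

4173.6 W


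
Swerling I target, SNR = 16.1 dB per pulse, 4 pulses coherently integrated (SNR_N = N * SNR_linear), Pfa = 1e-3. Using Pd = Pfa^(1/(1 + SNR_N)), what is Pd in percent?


SNR_lin = 10^(16.1/10) = 40.73803
SNR_N = 4 * 40.73803 = 162.95212
1/(1 + SNR_N) = 1/163.95212 = 0.0060993
Pd = (1e-3)^0.0060993 = 0.95874
Pd = 95.9%

95.9%


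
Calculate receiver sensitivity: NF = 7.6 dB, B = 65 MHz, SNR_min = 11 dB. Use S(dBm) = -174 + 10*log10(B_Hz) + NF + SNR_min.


10*log10(65000000.0) = 78.13
S = -174 + 78.13 + 7.6 + 11 = -77.3 dBm

-77.3 dBm


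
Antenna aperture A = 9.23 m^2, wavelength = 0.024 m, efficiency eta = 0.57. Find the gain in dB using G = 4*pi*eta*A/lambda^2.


G_linear = 4*pi*0.57*9.23/0.024^2 = 114779.4
G_dB = 10*log10(114779.4) = 50.6 dB

50.6 dB


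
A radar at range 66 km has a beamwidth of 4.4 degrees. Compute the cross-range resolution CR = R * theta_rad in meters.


BW_rad = 0.076794487
CR = 66000 * 0.076794487 = 5068.4 m

5068.4 m


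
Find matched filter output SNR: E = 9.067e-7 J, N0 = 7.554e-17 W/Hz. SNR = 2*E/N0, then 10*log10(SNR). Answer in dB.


SNR_lin = 2 * 9.067e-7 / 7.554e-17 = 2.401e10
SNR_dB = 10*log10(2.401e10) = 103.8 dB

103.8 dB


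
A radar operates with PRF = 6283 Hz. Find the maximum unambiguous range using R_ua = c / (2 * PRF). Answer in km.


R_ua = 3e8 / (2 * 6283) = 23873.9 m = 23.9 km

23.9 km


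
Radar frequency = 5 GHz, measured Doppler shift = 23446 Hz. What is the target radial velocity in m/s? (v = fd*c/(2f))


v = 23446 * 3e8 / (2 * 5000000000.0) = 703.4 m/s

703.4 m/s


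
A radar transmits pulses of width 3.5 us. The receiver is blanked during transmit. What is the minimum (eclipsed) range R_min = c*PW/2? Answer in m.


R_min = 3e8 * 3.5e-6 / 2 = 525.0 m

525.0 m


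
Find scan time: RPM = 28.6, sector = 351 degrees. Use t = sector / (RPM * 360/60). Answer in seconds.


t = 351 / (28.6 * 360) * 60 = 2.05 s

2.05 s


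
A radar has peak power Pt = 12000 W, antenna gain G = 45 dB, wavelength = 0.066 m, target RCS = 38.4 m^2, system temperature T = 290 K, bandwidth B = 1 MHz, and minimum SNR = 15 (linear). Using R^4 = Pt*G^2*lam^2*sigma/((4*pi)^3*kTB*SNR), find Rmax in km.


G_lin = 10^(45/10) = 31622.776602
R^4 = 12000 * 31622.776602^2 * 0.066^2 * 38.4 / ((4*pi)^3 * 1.38e-23 * 290 * 1000000.0 * 15)
R^4 = 1.68501e22 m^4
R_max = (1.68501e22)^(1/4) = 360288.7 m = 360.3 km

360.3 km


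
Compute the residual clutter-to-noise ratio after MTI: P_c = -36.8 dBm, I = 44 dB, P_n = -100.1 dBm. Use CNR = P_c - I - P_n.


CNR = -36.8 - 44 - (-100.1) = 19.3 dB

19.3 dB


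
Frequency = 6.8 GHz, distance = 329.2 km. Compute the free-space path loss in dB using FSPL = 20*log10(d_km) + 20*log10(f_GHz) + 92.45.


20*log10(329.2) = 50.35
20*log10(6.8) = 16.65
FSPL = 159.4 dB

159.4 dB


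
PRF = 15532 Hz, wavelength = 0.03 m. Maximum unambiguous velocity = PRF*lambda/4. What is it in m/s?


V_ua = 15532 * 0.03 / 4 = 116.5 m/s

116.5 m/s


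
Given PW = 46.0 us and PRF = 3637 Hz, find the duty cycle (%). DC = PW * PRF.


DC = 46.0e-6 * 3637 * 100 = 16.73%

16.73%


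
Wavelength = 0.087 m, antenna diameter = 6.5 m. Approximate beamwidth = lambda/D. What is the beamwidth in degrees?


BW_rad = 0.087 / 6.5 = 0.013385
BW_deg = 0.77 degrees

0.77 degrees


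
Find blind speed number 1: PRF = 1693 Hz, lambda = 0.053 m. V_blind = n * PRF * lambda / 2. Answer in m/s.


V_blind = 1 * 1693 * 0.053 / 2 = 44.9 m/s

44.9 m/s


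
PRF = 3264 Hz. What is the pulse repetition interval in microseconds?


PRI = 1/3264 = 0.0003063725 s = 306.4 us

306.4 us


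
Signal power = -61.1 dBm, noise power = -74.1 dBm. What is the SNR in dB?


SNR = -61.1 - (-74.1) = 13.0 dB

13.0 dB


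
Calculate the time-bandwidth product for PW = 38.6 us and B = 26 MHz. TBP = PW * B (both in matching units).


TBP = 38.6 * 26 = 1003.6

1003.6


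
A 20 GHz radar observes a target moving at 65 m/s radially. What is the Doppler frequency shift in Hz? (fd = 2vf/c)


fd = 2 * 65 * 20000000000.0 / 3e8 = 8666.7 Hz

8666.7 Hz


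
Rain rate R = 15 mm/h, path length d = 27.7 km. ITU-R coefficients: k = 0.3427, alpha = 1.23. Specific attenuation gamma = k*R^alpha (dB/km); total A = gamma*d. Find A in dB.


gamma = 0.3427 * 15^1.23 = 9.583107 dB/km
A = 9.583107 * 27.7 = 265.45 dB

265.45 dB


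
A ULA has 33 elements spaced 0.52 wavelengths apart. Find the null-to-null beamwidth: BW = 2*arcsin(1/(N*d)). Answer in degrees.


1/(N*d) = 1/(33*0.52) = 0.058275
BW = 2*arcsin(0.058275) = 6.7 degrees

6.7 degrees


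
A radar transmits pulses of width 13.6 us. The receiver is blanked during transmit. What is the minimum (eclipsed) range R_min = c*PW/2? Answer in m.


R_min = 3e8 * 13.6e-6 / 2 = 2040.0 m

2040.0 m


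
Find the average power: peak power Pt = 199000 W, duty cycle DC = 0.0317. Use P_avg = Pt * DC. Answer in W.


P_avg = 199000 * 0.0317 = 6308.3 W

6308.3 W


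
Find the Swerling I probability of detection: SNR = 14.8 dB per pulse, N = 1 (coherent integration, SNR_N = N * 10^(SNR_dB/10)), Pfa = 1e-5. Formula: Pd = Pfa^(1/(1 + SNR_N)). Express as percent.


SNR_lin = 10^(14.8/10) = 30.19952
SNR_N = 1 * 30.19952 = 30.19952
1/(1 + SNR_N) = 1/31.19952 = 0.0320518
Pd = (1e-5)^0.0320518 = 0.69142
Pd = 69.1%

69.1%


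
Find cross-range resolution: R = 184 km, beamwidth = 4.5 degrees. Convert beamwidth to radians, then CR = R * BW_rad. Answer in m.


BW_rad = 0.078539816
CR = 184000 * 0.078539816 = 14451.3 m

14451.3 m


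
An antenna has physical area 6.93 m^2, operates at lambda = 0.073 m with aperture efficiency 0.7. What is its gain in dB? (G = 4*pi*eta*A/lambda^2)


G_linear = 4*pi*0.7*6.93/0.073^2 = 11439.19
G_dB = 10*log10(11439.19) = 40.6 dB

40.6 dB


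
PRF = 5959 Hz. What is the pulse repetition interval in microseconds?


PRI = 1/5959 = 0.0001678134 s = 167.8 us

167.8 us


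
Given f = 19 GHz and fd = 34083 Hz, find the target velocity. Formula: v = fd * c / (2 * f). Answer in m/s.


v = 34083 * 3e8 / (2 * 19000000000.0) = 269.1 m/s

269.1 m/s


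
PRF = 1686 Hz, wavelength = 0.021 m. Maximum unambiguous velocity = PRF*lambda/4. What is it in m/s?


V_ua = 1686 * 0.021 / 4 = 8.9 m/s

8.9 m/s


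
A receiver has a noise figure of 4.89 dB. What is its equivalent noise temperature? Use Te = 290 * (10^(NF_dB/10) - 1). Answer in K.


NF_lin = 10^(4.89/10) = 3.083188
Te = 290 * (3.083188 - 1) = 604.1 K

604.1 K


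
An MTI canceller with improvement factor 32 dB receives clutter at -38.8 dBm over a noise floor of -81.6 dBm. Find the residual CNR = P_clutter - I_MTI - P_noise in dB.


CNR = -38.8 - 32 - (-81.6) = 10.8 dB

10.8 dB


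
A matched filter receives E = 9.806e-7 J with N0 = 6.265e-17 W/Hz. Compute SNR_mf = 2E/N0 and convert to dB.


SNR_lin = 2 * 9.806e-7 / 6.265e-17 = 3.13e10
SNR_dB = 10*log10(3.13e10) = 105.0 dB

105.0 dB


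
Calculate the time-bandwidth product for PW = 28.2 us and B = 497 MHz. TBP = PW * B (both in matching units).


TBP = 28.2 * 497 = 14015.4

14015.4


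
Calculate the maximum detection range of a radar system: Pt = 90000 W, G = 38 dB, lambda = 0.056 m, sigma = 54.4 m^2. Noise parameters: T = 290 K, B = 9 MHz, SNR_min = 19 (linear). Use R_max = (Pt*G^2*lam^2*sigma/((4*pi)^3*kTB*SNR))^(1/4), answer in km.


G_lin = 10^(38/10) = 6309.573445
R^4 = 90000 * 6309.573445^2 * 0.056^2 * 54.4 / ((4*pi)^3 * 1.38e-23 * 290 * 9000000.0 * 19)
R^4 = 4.50106e20 m^4
R_max = (4.50106e20)^(1/4) = 145656.1 m = 145.7 km

145.7 km


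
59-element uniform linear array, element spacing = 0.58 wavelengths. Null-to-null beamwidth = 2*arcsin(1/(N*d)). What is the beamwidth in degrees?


1/(N*d) = 1/(59*0.58) = 0.029223
BW = 2*arcsin(0.029223) = 3.3 degrees

3.3 degrees


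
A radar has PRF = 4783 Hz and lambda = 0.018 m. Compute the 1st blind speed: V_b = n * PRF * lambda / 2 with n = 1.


V_blind = 1 * 4783 * 0.018 / 2 = 43.0 m/s

43.0 m/s


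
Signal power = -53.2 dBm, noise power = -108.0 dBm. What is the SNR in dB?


SNR = -53.2 - (-108.0) = 54.8 dB

54.8 dB


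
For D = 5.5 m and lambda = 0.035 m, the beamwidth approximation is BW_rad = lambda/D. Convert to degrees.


BW_rad = 0.035 / 5.5 = 0.006364
BW_deg = 0.36 degrees

0.36 degrees


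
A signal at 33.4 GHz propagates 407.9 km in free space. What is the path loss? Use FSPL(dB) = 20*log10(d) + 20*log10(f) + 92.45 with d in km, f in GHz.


20*log10(407.9) = 52.21
20*log10(33.4) = 30.47
FSPL = 175.1 dB

175.1 dB


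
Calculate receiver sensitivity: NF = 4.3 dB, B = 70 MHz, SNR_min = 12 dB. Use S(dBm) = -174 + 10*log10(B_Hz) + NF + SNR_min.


10*log10(70000000.0) = 78.45
S = -174 + 78.45 + 4.3 + 12 = -79.2 dBm

-79.2 dBm


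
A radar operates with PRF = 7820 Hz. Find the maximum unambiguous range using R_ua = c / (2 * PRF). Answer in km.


R_ua = 3e8 / (2 * 7820) = 19181.6 m = 19.2 km

19.2 km


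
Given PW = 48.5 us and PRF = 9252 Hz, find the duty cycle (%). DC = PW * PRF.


DC = 48.5e-6 * 9252 * 100 = 44.87%

44.87%


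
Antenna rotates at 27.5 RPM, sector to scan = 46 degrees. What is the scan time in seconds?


t = 46 / (27.5 * 360) * 60 = 0.28 s

0.28 s


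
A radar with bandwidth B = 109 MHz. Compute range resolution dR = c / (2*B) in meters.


dR = 3e8 / (2 * 109000000.0) = 1.38 m

1.38 m


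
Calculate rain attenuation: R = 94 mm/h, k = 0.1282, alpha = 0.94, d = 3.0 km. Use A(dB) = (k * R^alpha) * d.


gamma = 0.1282 * 94^0.94 = 9.175468 dB/km
A = 9.175468 * 3.0 = 27.53 dB

27.53 dB


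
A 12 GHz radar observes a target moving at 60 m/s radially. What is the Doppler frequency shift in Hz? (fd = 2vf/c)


fd = 2 * 60 * 12000000000.0 / 3e8 = 4800.0 Hz

4800.0 Hz


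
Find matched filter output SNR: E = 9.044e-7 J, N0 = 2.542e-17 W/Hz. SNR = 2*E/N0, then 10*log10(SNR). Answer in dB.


SNR_lin = 2 * 9.044e-7 / 2.542e-17 = 7.116e10
SNR_dB = 10*log10(7.116e10) = 108.5 dB

108.5 dB


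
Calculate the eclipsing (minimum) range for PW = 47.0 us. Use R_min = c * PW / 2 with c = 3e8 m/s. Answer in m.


R_min = 3e8 * 47.0e-6 / 2 = 7050.0 m

7050.0 m


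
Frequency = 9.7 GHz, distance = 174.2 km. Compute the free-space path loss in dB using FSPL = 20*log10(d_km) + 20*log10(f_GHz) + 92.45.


20*log10(174.2) = 44.82
20*log10(9.7) = 19.74
FSPL = 157.0 dB

157.0 dB


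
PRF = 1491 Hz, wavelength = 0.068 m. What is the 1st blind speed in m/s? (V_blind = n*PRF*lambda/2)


V_blind = 1 * 1491 * 0.068 / 2 = 50.7 m/s

50.7 m/s


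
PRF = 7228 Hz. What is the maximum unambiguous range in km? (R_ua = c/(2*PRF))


R_ua = 3e8 / (2 * 7228) = 20752.6 m = 20.8 km

20.8 km


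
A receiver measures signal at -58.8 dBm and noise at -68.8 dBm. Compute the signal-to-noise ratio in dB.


SNR = -58.8 - (-68.8) = 10.0 dB

10.0 dB


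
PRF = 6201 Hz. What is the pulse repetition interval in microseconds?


PRI = 1/6201 = 0.0001612643 s = 161.3 us

161.3 us


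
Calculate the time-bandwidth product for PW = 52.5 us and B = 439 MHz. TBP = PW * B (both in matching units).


TBP = 52.5 * 439 = 23047.5

23047.5


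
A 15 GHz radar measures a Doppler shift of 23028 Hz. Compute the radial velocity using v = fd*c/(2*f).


v = 23028 * 3e8 / (2 * 15000000000.0) = 230.3 m/s

230.3 m/s


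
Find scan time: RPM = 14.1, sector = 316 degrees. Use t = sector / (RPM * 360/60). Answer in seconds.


t = 316 / (14.1 * 360) * 60 = 3.74 s

3.74 s


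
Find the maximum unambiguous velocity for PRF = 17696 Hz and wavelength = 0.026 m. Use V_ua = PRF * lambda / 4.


V_ua = 17696 * 0.026 / 4 = 115.0 m/s

115.0 m/s


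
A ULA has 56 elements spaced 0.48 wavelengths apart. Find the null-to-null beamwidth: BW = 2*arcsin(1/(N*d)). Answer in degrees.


1/(N*d) = 1/(56*0.48) = 0.037202
BW = 2*arcsin(0.037202) = 4.3 degrees

4.3 degrees


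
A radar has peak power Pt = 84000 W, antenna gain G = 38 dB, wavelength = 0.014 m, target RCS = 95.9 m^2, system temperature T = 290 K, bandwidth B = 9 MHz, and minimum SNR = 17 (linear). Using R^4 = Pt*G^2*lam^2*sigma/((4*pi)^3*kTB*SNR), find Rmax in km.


G_lin = 10^(38/10) = 6309.573445
R^4 = 84000 * 6309.573445^2 * 0.014^2 * 95.9 / ((4*pi)^3 * 1.38e-23 * 290 * 9000000.0 * 17)
R^4 = 5.17316e19 m^4
R_max = (5.17316e19)^(1/4) = 84808.4 m = 84.8 km

84.8 km


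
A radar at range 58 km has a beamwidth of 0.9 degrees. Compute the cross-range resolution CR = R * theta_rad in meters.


BW_rad = 0.015707963
CR = 58000 * 0.015707963 = 911.1 m

911.1 m


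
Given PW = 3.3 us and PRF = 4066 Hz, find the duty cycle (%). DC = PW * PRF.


DC = 3.3e-6 * 4066 * 100 = 1.34%

1.34%


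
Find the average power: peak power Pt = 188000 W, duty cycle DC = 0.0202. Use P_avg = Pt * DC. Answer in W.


P_avg = 188000 * 0.0202 = 3797.6 W

3797.6 W


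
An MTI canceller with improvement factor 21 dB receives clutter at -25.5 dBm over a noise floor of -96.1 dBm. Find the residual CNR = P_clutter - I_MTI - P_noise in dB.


CNR = -25.5 - 21 - (-96.1) = 49.6 dB

49.6 dB


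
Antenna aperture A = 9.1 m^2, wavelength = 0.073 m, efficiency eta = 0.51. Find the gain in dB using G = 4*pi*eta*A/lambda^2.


G_linear = 4*pi*0.51*9.1/0.073^2 = 10943.99
G_dB = 10*log10(10943.99) = 40.4 dB

40.4 dB


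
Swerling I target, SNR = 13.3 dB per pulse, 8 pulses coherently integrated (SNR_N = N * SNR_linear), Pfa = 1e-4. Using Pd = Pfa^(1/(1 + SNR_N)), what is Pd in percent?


SNR_lin = 10^(13.3/10) = 21.37962
SNR_N = 8 * 21.37962 = 171.03696
1/(1 + SNR_N) = 1/172.03696 = 0.0058127
Pd = (1e-4)^0.0058127 = 0.94787
Pd = 94.8%

94.8%


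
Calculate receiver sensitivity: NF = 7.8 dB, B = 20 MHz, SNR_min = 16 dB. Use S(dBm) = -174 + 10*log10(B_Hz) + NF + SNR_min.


10*log10(20000000.0) = 73.01
S = -174 + 73.01 + 7.8 + 16 = -77.2 dBm

-77.2 dBm


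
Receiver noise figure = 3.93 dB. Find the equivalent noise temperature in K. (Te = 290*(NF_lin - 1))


NF_lin = 10^(3.93/10) = 2.471724
Te = 290 * (2.471724 - 1) = 426.8 K

426.8 K


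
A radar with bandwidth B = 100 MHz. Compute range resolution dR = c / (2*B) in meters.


dR = 3e8 / (2 * 100000000.0) = 1.5 m

1.5 m


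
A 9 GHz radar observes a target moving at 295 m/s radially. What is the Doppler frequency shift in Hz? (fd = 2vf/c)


fd = 2 * 295 * 9000000000.0 / 3e8 = 17700.0 Hz

17700.0 Hz


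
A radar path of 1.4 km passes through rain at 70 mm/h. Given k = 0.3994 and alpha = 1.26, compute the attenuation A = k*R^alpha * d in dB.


gamma = 0.3994 * 70^1.26 = 84.378459 dB/km
A = 84.378459 * 1.4 = 118.13 dB

118.13 dB


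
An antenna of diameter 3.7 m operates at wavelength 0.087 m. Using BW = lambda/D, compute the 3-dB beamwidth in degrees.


BW_rad = 0.087 / 3.7 = 0.023514
BW_deg = 1.35 degrees

1.35 degrees


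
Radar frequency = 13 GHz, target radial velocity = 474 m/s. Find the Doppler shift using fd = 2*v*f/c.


fd = 2 * 474 * 13000000000.0 / 3e8 = 41080.0 Hz

41080.0 Hz


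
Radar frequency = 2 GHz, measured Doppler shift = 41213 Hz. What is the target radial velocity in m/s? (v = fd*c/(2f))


v = 41213 * 3e8 / (2 * 2000000000.0) = 3091.0 m/s

3091.0 m/s


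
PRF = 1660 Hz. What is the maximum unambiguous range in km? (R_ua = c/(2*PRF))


R_ua = 3e8 / (2 * 1660) = 90361.4 m = 90.4 km

90.4 km


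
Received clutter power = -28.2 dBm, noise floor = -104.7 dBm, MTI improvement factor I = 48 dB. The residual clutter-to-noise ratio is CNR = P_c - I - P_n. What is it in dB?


CNR = -28.2 - 48 - (-104.7) = 28.5 dB

28.5 dB


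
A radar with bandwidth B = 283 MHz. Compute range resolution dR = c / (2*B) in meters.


dR = 3e8 / (2 * 283000000.0) = 0.53 m

0.53 m


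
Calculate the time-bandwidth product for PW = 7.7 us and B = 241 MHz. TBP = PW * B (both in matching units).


TBP = 7.7 * 241 = 1855.7

1855.7


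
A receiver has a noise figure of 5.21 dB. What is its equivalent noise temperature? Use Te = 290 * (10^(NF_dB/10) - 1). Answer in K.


NF_lin = 10^(5.21/10) = 3.318945
Te = 290 * (3.318945 - 1) = 672.5 K

672.5 K


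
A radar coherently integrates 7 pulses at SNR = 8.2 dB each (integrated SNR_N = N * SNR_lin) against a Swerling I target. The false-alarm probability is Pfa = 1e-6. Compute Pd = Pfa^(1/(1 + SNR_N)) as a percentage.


SNR_lin = 10^(8.2/10) = 6.60693
SNR_N = 7 * 6.60693 = 46.24851
1/(1 + SNR_N) = 1/47.24851 = 0.0211647
Pd = (1e-6)^0.0211647 = 0.74647
Pd = 74.6%

74.6%


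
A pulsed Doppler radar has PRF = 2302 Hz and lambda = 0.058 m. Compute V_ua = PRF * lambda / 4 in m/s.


V_ua = 2302 * 0.058 / 4 = 33.4 m/s

33.4 m/s


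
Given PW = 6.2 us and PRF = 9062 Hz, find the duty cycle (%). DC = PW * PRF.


DC = 6.2e-6 * 9062 * 100 = 5.62%

5.62%


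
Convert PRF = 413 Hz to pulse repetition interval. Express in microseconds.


PRI = 1/413 = 0.0024213075 s = 2421.3 us

2421.3 us


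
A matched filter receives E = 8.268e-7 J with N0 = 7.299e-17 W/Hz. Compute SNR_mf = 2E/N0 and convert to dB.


SNR_lin = 2 * 8.268e-7 / 7.299e-17 = 2.266e10
SNR_dB = 10*log10(2.266e10) = 103.6 dB

103.6 dB


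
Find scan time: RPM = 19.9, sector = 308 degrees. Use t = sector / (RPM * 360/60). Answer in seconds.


t = 308 / (19.9 * 360) * 60 = 2.58 s

2.58 s


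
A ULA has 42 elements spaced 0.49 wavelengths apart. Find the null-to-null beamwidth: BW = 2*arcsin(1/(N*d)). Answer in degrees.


1/(N*d) = 1/(42*0.49) = 0.048591
BW = 2*arcsin(0.048591) = 5.6 degrees

5.6 degrees


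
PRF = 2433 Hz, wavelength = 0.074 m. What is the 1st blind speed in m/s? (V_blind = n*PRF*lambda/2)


V_blind = 1 * 2433 * 0.074 / 2 = 90.0 m/s

90.0 m/s


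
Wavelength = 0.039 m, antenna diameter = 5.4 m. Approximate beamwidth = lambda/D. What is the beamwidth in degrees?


BW_rad = 0.039 / 5.4 = 0.007222
BW_deg = 0.41 degrees

0.41 degrees


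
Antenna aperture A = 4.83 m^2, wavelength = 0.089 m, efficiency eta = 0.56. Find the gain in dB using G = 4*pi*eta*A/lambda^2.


G_linear = 4*pi*0.56*4.83/0.089^2 = 4291.06
G_dB = 10*log10(4291.06) = 36.3 dB

36.3 dB


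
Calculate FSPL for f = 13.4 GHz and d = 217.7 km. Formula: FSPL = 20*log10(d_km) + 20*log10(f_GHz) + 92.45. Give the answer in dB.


20*log10(217.7) = 46.76
20*log10(13.4) = 22.54
FSPL = 161.7 dB

161.7 dB


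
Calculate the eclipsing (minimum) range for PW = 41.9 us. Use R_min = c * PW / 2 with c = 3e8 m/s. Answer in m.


R_min = 3e8 * 41.9e-6 / 2 = 6285.0 m

6285.0 m


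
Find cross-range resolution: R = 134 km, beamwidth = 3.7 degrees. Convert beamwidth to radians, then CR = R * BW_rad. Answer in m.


BW_rad = 0.064577182
CR = 134000 * 0.064577182 = 8653.3 m

8653.3 m


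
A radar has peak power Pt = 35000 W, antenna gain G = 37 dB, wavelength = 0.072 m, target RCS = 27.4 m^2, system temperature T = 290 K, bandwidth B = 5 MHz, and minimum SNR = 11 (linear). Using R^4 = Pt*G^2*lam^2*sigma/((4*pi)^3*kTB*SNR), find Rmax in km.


G_lin = 10^(37/10) = 5011.872336
R^4 = 35000 * 5011.872336^2 * 0.072^2 * 27.4 / ((4*pi)^3 * 1.38e-23 * 290 * 5000000.0 * 11)
R^4 = 2.859e20 m^4
R_max = (2.859e20)^(1/4) = 130033.0 m = 130.0 km

130.0 km


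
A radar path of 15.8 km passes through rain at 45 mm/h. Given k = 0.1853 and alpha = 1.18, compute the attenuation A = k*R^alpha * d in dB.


gamma = 0.1853 * 45^1.18 = 16.544978 dB/km
A = 16.544978 * 15.8 = 261.41 dB

261.41 dB


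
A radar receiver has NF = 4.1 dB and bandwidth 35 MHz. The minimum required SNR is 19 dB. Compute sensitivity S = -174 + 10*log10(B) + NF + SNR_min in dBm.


10*log10(35000000.0) = 75.44
S = -174 + 75.44 + 4.1 + 19 = -75.5 dBm

-75.5 dBm


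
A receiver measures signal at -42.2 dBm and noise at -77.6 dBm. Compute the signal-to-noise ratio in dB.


SNR = -42.2 - (-77.6) = 35.4 dB

35.4 dB


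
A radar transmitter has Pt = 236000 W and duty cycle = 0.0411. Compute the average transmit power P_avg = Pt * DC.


P_avg = 236000 * 0.0411 = 9699.6 W

9699.6 W


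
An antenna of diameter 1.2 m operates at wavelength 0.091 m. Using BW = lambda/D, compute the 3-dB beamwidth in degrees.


BW_rad = 0.091 / 1.2 = 0.075833
BW_deg = 4.34 degrees

4.34 degrees


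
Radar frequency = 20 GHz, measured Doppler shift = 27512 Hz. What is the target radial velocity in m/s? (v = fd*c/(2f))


v = 27512 * 3e8 / (2 * 20000000000.0) = 206.3 m/s

206.3 m/s


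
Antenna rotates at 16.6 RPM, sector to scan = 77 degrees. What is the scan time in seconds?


t = 77 / (16.6 * 360) * 60 = 0.77 s

0.77 s


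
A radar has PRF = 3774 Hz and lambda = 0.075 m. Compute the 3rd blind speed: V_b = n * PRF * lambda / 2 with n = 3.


V_blind = 3 * 3774 * 0.075 / 2 = 424.6 m/s

424.6 m/s


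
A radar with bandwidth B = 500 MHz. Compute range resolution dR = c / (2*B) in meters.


dR = 3e8 / (2 * 500000000.0) = 0.3 m

0.3 m


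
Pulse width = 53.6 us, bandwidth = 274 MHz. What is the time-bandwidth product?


TBP = 53.6 * 274 = 14686.4

14686.4


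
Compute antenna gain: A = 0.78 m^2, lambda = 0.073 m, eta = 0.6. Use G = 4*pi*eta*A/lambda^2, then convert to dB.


G_linear = 4*pi*0.6*0.78/0.073^2 = 1103.6
G_dB = 10*log10(1103.6) = 30.4 dB

30.4 dB


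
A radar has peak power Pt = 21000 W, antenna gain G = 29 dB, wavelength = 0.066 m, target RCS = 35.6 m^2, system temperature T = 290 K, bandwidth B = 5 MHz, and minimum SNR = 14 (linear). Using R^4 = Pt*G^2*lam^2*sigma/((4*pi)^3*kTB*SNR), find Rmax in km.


G_lin = 10^(29/10) = 794.328235
R^4 = 21000 * 794.328235^2 * 0.066^2 * 35.6 / ((4*pi)^3 * 1.38e-23 * 290 * 5000000.0 * 14)
R^4 = 3.69617e18 m^4
R_max = (3.69617e18)^(1/4) = 43846.8 m = 43.8 km

43.8 km


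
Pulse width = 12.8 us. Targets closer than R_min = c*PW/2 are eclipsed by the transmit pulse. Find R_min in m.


R_min = 3e8 * 12.8e-6 / 2 = 1920.0 m

1920.0 m


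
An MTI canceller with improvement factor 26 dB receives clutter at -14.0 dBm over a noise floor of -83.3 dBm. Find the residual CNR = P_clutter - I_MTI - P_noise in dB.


CNR = -14.0 - 26 - (-83.3) = 43.3 dB

43.3 dB


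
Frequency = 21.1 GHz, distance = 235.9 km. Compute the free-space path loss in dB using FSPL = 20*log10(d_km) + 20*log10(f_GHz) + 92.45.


20*log10(235.9) = 47.45
20*log10(21.1) = 26.49
FSPL = 166.4 dB

166.4 dB


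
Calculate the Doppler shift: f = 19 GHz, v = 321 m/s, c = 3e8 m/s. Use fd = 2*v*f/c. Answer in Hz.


fd = 2 * 321 * 19000000000.0 / 3e8 = 40660.0 Hz

40660.0 Hz


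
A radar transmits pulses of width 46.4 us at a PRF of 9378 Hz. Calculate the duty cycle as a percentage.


DC = 46.4e-6 * 9378 * 100 = 43.51%

43.51%


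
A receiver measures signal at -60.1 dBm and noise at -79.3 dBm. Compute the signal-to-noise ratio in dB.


SNR = -60.1 - (-79.3) = 19.2 dB

19.2 dB


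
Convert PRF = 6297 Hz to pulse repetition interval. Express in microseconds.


PRI = 1/6297 = 0.0001588058 s = 158.8 us

158.8 us


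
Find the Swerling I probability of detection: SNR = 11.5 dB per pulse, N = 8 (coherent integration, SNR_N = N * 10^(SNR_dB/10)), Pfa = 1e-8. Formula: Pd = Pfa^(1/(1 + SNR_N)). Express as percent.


SNR_lin = 10^(11.5/10) = 14.12538
SNR_N = 8 * 14.12538 = 113.00304
1/(1 + SNR_N) = 1/114.00304 = 0.0087717
Pd = (1e-8)^0.0087717 = 0.8508
Pd = 85.1%

85.1%


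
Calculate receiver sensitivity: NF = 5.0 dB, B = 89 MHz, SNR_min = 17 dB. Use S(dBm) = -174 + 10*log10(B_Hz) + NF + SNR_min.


10*log10(89000000.0) = 79.49
S = -174 + 79.49 + 5.0 + 17 = -72.5 dBm

-72.5 dBm


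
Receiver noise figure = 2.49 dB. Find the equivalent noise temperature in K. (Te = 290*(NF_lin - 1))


NF_lin = 10^(2.49/10) = 1.774189
Te = 290 * (1.774189 - 1) = 224.5 K

224.5 K


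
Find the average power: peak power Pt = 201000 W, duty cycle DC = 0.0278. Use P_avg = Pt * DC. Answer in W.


P_avg = 201000 * 0.0278 = 5587.8 W

5587.8 W


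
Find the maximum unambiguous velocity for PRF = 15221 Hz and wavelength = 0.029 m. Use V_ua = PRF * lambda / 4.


V_ua = 15221 * 0.029 / 4 = 110.4 m/s

110.4 m/s


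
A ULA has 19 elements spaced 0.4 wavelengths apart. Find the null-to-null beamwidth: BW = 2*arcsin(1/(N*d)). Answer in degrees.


1/(N*d) = 1/(19*0.4) = 0.131579
BW = 2*arcsin(0.131579) = 15.1 degrees

15.1 degrees


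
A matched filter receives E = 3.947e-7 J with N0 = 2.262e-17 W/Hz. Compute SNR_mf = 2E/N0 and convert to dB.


SNR_lin = 2 * 3.947e-7 / 2.262e-17 = 3.49e10
SNR_dB = 10*log10(3.49e10) = 105.4 dB

105.4 dB


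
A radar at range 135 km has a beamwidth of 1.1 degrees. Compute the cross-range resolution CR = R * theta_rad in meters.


BW_rad = 0.019198622
CR = 135000 * 0.019198622 = 2591.8 m

2591.8 m


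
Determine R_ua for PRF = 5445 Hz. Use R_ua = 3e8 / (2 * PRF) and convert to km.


R_ua = 3e8 / (2 * 5445) = 27548.2 m = 27.5 km

27.5 km


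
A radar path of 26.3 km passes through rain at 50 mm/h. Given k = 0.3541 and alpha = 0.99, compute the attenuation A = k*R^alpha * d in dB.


gamma = 0.3541 * 50^0.99 = 17.025749 dB/km
A = 17.025749 * 26.3 = 447.78 dB

447.78 dB


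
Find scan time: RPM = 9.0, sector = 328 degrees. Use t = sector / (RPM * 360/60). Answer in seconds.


t = 328 / (9.0 * 360) * 60 = 6.07 s

6.07 s


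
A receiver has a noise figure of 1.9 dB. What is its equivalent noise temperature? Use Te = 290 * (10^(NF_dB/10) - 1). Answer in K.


NF_lin = 10^(1.9/10) = 1.548817
Te = 290 * (1.548817 - 1) = 159.2 K

159.2 K


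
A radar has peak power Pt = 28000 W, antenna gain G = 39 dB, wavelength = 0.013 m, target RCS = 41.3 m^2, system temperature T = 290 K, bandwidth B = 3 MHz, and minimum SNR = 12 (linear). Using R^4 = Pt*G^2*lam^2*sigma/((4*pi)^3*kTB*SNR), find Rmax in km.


G_lin = 10^(39/10) = 7943.282347
R^4 = 28000 * 7943.282347^2 * 0.013^2 * 41.3 / ((4*pi)^3 * 1.38e-23 * 290 * 3000000.0 * 12)
R^4 = 4.31306e19 m^4
R_max = (4.31306e19)^(1/4) = 81039.4 m = 81.0 km

81.0 km


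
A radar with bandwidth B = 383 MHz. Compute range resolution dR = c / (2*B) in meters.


dR = 3e8 / (2 * 383000000.0) = 0.39 m

0.39 m


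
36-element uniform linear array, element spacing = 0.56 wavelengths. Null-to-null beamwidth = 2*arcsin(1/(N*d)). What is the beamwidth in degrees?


1/(N*d) = 1/(36*0.56) = 0.049603
BW = 2*arcsin(0.049603) = 5.7 degrees

5.7 degrees


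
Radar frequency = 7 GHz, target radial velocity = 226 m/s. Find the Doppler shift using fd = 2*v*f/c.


fd = 2 * 226 * 7000000000.0 / 3e8 = 10546.7 Hz

10546.7 Hz


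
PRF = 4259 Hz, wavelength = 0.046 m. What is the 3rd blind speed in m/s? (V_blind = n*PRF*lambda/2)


V_blind = 3 * 4259 * 0.046 / 2 = 293.9 m/s

293.9 m/s


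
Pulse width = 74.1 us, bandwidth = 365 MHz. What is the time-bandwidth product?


TBP = 74.1 * 365 = 27046.5

27046.5


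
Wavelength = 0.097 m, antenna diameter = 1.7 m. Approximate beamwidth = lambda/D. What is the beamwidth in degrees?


BW_rad = 0.097 / 1.7 = 0.057059
BW_deg = 3.27 degrees

3.27 degrees


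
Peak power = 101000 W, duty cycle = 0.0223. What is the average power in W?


P_avg = 101000 * 0.0223 = 2252.3 W

2252.3 W


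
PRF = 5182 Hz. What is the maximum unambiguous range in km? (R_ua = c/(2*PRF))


R_ua = 3e8 / (2 * 5182) = 28946.4 m = 28.9 km

28.9 km


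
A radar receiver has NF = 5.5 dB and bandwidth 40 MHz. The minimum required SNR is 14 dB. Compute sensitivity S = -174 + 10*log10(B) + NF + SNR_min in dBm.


10*log10(40000000.0) = 76.02
S = -174 + 76.02 + 5.5 + 14 = -78.5 dBm

-78.5 dBm


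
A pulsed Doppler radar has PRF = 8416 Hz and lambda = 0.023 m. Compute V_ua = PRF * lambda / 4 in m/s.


V_ua = 8416 * 0.023 / 4 = 48.4 m/s

48.4 m/s


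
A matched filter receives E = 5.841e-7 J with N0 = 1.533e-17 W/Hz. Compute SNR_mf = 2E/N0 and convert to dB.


SNR_lin = 2 * 5.841e-7 / 1.533e-17 = 7.62e10
SNR_dB = 10*log10(7.62e10) = 108.8 dB

108.8 dB


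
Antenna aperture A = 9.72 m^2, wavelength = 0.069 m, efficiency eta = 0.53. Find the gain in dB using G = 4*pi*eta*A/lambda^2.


G_linear = 4*pi*0.53*9.72/0.069^2 = 13597.34
G_dB = 10*log10(13597.34) = 41.3 dB

41.3 dB


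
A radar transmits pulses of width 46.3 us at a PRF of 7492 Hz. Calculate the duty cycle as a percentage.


DC = 46.3e-6 * 7492 * 100 = 34.69%

34.69%


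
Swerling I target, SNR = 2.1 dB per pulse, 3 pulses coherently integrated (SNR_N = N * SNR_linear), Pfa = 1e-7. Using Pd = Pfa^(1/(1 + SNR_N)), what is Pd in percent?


SNR_lin = 10^(2.1/10) = 1.62181
SNR_N = 3 * 1.62181 = 4.86543
1/(1 + SNR_N) = 1/5.86543 = 0.1704905
Pd = (1e-7)^0.1704905 = 0.06406
Pd = 6.4%

6.4%


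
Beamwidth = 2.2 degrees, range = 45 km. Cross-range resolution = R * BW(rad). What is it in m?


BW_rad = 0.038397244
CR = 45000 * 0.038397244 = 1727.9 m

1727.9 m


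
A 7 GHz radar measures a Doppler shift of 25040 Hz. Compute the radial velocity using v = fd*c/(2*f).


v = 25040 * 3e8 / (2 * 7000000000.0) = 536.6 m/s

536.6 m/s


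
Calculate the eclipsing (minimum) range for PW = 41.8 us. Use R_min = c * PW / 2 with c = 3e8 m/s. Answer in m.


R_min = 3e8 * 41.8e-6 / 2 = 6270.0 m

6270.0 m


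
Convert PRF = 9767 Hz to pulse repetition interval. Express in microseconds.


PRI = 1/9767 = 0.0001023856 s = 102.4 us

102.4 us


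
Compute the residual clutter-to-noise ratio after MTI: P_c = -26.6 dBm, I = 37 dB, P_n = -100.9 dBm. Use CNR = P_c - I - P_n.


CNR = -26.6 - 37 - (-100.9) = 37.3 dB

37.3 dB


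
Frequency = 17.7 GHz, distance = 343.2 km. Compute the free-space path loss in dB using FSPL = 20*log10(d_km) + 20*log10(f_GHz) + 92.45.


20*log10(343.2) = 50.71
20*log10(17.7) = 24.96
FSPL = 168.1 dB

168.1 dB


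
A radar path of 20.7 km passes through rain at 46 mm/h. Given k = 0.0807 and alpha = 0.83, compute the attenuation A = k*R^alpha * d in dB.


gamma = 0.0807 * 46^0.83 = 1.936255 dB/km
A = 1.936255 * 20.7 = 40.08 dB

40.08 dB


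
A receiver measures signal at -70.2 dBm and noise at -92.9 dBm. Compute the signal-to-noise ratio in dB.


SNR = -70.2 - (-92.9) = 22.7 dB

22.7 dB


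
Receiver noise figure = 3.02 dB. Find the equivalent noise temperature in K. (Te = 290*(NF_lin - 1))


NF_lin = 10^(3.02/10) = 2.004472
Te = 290 * (2.004472 - 1) = 291.3 K

291.3 K


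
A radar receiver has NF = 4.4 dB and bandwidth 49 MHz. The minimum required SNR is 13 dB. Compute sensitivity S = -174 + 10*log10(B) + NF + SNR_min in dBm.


10*log10(49000000.0) = 76.9
S = -174 + 76.9 + 4.4 + 13 = -79.7 dBm

-79.7 dBm


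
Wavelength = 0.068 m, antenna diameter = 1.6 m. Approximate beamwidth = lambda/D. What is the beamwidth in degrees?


BW_rad = 0.068 / 1.6 = 0.0425
BW_deg = 2.44 degrees

2.44 degrees


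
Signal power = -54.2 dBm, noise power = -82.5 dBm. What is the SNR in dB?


SNR = -54.2 - (-82.5) = 28.3 dB

28.3 dB


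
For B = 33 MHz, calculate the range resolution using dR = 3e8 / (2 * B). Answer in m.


dR = 3e8 / (2 * 33000000.0) = 4.55 m

4.55 m


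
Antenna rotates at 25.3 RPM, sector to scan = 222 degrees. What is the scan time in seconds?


t = 222 / (25.3 * 360) * 60 = 1.46 s

1.46 s


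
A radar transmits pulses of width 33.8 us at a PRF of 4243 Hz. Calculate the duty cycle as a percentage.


DC = 33.8e-6 * 4243 * 100 = 14.34%

14.34%


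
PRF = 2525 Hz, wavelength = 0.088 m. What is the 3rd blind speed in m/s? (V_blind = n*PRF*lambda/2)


V_blind = 3 * 2525 * 0.088 / 2 = 333.3 m/s

333.3 m/s


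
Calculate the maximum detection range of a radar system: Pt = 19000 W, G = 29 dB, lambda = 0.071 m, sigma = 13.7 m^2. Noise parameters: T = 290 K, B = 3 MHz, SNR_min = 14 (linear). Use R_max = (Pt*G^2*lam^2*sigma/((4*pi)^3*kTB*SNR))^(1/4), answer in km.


G_lin = 10^(29/10) = 794.328235
R^4 = 19000 * 794.328235^2 * 0.071^2 * 13.7 / ((4*pi)^3 * 1.38e-23 * 290 * 3000000.0 * 14)
R^4 = 2.48219e18 m^4
R_max = (2.48219e18)^(1/4) = 39692.5 m = 39.7 km

39.7 km


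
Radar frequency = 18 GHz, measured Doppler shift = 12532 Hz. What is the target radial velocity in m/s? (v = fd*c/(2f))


v = 12532 * 3e8 / (2 * 18000000000.0) = 104.4 m/s

104.4 m/s


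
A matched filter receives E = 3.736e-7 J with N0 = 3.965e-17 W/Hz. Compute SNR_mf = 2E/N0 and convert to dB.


SNR_lin = 2 * 3.736e-7 / 3.965e-17 = 1.884e10
SNR_dB = 10*log10(1.884e10) = 102.8 dB

102.8 dB


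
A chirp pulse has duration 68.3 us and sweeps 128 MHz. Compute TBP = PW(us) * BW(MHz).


TBP = 68.3 * 128 = 8742.4

8742.4


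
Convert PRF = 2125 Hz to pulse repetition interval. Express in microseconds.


PRI = 1/2125 = 0.0004705882 s = 470.6 us

470.6 us


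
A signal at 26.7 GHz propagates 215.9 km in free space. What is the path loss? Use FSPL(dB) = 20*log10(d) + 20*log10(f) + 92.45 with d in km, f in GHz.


20*log10(215.9) = 46.69
20*log10(26.7) = 28.53
FSPL = 167.7 dB

167.7 dB


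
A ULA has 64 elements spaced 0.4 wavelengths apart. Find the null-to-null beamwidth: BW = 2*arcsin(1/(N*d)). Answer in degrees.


1/(N*d) = 1/(64*0.4) = 0.039062
BW = 2*arcsin(0.039062) = 4.5 degrees

4.5 degrees


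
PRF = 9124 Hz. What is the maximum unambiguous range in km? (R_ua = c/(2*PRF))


R_ua = 3e8 / (2 * 9124) = 16440.2 m = 16.4 km

16.4 km


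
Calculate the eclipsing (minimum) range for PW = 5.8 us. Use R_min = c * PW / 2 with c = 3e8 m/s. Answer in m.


R_min = 3e8 * 5.8e-6 / 2 = 870.0 m

870.0 m


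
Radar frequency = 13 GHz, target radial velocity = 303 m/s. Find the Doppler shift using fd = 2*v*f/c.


fd = 2 * 303 * 13000000000.0 / 3e8 = 26260.0 Hz

26260.0 Hz


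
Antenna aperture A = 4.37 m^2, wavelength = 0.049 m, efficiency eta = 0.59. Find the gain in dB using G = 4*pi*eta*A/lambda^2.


G_linear = 4*pi*0.59*4.37/0.049^2 = 13494.32
G_dB = 10*log10(13494.32) = 41.3 dB

41.3 dB


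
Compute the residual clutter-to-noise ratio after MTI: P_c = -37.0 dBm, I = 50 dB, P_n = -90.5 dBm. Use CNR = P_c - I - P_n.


CNR = -37.0 - 50 - (-90.5) = 3.5 dB

3.5 dB


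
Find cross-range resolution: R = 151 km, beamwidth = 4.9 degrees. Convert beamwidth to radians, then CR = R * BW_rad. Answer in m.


BW_rad = 0.085521133
CR = 151000 * 0.085521133 = 12913.7 m

12913.7 m


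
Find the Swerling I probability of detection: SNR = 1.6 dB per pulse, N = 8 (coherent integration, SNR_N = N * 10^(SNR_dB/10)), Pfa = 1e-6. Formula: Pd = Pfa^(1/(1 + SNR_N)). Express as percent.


SNR_lin = 10^(1.6/10) = 1.44544
SNR_N = 8 * 1.44544 = 11.56352
1/(1 + SNR_N) = 1/12.56352 = 0.0795955
Pd = (1e-6)^0.0795955 = 0.33299
Pd = 33.3%

33.3%


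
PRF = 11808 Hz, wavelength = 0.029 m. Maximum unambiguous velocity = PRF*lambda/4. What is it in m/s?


V_ua = 11808 * 0.029 / 4 = 85.6 m/s

85.6 m/s


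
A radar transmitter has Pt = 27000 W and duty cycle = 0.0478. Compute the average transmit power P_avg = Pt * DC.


P_avg = 27000 * 0.0478 = 1290.6 W

1290.6 W


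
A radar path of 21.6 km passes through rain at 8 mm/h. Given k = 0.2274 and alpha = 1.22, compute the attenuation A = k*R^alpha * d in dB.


gamma = 0.2274 * 8^1.22 = 2.874486 dB/km
A = 2.874486 * 21.6 = 62.09 dB

62.09 dB


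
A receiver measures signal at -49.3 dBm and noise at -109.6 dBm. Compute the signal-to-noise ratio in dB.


SNR = -49.3 - (-109.6) = 60.3 dB

60.3 dB


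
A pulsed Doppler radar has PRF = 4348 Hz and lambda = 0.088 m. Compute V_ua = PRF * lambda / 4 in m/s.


V_ua = 4348 * 0.088 / 4 = 95.7 m/s

95.7 m/s


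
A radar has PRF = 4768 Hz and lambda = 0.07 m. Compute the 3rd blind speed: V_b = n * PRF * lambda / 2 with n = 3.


V_blind = 3 * 4768 * 0.07 / 2 = 500.6 m/s

500.6 m/s


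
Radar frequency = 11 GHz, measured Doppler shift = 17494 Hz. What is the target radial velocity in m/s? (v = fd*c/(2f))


v = 17494 * 3e8 / (2 * 11000000000.0) = 238.6 m/s

238.6 m/s


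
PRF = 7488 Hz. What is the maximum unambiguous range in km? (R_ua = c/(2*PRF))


R_ua = 3e8 / (2 * 7488) = 20032.1 m = 20.0 km

20.0 km


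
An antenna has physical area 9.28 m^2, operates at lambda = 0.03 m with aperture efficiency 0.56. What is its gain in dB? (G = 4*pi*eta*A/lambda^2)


G_linear = 4*pi*0.56*9.28/0.03^2 = 72561.02
G_dB = 10*log10(72561.02) = 48.6 dB

48.6 dB


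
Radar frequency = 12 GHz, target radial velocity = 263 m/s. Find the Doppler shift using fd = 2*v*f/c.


fd = 2 * 263 * 12000000000.0 / 3e8 = 21040.0 Hz

21040.0 Hz


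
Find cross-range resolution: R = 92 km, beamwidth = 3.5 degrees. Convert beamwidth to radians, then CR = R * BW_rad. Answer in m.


BW_rad = 0.061086524
CR = 92000 * 0.061086524 = 5620.0 m

5620.0 m


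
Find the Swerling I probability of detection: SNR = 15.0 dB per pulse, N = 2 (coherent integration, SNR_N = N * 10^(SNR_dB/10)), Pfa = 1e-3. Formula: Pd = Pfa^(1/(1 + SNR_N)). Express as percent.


SNR_lin = 10^(15.0/10) = 31.62278
SNR_N = 2 * 31.62278 = 63.24556
1/(1 + SNR_N) = 1/64.24556 = 0.0155653
Pd = (1e-3)^0.0155653 = 0.89806
Pd = 89.8%

89.8%


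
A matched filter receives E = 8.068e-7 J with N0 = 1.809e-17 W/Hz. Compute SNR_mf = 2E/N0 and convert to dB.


SNR_lin = 2 * 8.068e-7 / 1.809e-17 = 8.92e10
SNR_dB = 10*log10(8.92e10) = 109.5 dB

109.5 dB


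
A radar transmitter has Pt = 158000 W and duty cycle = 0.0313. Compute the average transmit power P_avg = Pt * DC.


P_avg = 158000 * 0.0313 = 4945.4 W

4945.4 W


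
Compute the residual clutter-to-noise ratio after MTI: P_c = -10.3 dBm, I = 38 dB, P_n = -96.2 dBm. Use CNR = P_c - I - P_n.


CNR = -10.3 - 38 - (-96.2) = 47.9 dB

47.9 dB


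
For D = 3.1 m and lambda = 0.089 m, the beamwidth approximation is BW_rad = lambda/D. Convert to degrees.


BW_rad = 0.089 / 3.1 = 0.02871
BW_deg = 1.64 degrees

1.64 degrees


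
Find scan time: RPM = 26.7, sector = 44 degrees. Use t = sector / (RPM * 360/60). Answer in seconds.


t = 44 / (26.7 * 360) * 60 = 0.27 s

0.27 s
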